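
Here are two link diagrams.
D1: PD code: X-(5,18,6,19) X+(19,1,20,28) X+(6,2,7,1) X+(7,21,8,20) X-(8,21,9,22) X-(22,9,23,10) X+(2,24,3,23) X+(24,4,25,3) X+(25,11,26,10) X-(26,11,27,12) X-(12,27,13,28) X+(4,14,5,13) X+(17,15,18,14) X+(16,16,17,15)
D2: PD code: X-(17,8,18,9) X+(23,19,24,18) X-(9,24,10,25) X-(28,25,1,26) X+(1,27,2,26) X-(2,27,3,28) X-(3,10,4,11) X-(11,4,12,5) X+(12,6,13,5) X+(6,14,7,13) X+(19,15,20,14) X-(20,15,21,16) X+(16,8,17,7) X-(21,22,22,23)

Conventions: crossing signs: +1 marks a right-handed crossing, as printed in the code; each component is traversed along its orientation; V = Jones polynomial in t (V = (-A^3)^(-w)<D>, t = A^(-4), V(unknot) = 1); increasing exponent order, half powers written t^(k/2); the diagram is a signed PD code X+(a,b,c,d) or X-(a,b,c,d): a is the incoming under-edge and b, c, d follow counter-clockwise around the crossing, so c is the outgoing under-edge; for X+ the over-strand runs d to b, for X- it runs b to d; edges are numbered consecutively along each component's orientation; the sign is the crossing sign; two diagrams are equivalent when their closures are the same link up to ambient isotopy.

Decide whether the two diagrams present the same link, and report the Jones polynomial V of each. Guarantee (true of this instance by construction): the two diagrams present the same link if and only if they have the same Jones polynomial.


same link: no
V(D1) = t + t^3 - t^4  [14 crossings, <D> = -A^-4 + 1 + A^8, w = +4]
V(D2) = 1  (w -2, c 14, <D> = A^-6)
note: 2 classes among 2 diagrams; unequal V(t) rules out equality


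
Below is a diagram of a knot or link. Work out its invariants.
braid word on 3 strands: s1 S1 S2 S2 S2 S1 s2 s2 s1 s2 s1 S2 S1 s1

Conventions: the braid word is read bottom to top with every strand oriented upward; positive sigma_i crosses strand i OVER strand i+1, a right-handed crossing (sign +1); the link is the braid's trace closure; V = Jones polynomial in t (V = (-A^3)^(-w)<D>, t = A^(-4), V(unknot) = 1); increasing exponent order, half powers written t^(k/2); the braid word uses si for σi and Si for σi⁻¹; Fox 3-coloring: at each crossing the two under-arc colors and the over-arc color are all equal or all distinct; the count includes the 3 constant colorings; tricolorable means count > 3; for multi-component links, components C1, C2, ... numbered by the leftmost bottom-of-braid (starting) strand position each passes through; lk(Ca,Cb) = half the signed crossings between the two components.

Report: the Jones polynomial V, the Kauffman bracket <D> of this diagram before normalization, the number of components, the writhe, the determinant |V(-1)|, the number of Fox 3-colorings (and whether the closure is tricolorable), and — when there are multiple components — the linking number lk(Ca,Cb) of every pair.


V(t) = -t^-3 + t^-2 - t^-1 + 3 - t + t^2 - t^3
bracket: -A^-12 + A^-8 - A^-4 + 3 - A^4 + A^8 - A^12, w = 0
1 component, writhe 0, over 14 crossings
det 9, colorings 27 of 3^14 — tricolorable
observation: det 9 = |V(-1)|; divisible by 3, so tricolorable


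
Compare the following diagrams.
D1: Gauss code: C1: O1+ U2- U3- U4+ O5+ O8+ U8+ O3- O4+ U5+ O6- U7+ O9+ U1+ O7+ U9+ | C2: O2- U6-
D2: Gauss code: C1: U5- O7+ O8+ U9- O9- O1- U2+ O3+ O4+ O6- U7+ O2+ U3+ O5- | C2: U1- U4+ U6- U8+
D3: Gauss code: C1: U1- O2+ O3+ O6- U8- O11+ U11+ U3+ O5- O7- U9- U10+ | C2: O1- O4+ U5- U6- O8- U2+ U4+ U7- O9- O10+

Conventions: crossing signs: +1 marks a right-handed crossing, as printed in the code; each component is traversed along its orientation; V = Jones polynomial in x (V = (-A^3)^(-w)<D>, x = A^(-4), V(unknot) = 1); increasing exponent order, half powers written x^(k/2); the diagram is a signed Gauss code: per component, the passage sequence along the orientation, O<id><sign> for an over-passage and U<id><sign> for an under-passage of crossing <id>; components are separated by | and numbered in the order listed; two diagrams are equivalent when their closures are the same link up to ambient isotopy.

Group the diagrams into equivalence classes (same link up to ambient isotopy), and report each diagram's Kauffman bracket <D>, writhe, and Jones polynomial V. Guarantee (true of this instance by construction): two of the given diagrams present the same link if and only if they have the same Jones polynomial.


classes: {D1} | {D2} | {D3}
V(D1) = -x^(-3/2) - 2x^(1/2) + x^(3/2) - x^(5/2) + x^(7/2)  [9 crossings, <D> = -A^-5 + A^-1 - A^3 + 2A^7 + A^15, w = +3]
V(D2) = -x^(1/2) - x^(3/2) - x^(5/2) + x^(9/2)  (w +1, c 9, <D> = -A^-15 + A^-7 + A^-3 + A)
D3 (bracket A^-1 - A^3 + A^7 + A^15; 11 crossings at w = -1): V = -x^(-9/2) - x^(-5/2) + x^(-3/2) - x^(-1/2)
note: 3 values of V(x) split the 3 diagrams


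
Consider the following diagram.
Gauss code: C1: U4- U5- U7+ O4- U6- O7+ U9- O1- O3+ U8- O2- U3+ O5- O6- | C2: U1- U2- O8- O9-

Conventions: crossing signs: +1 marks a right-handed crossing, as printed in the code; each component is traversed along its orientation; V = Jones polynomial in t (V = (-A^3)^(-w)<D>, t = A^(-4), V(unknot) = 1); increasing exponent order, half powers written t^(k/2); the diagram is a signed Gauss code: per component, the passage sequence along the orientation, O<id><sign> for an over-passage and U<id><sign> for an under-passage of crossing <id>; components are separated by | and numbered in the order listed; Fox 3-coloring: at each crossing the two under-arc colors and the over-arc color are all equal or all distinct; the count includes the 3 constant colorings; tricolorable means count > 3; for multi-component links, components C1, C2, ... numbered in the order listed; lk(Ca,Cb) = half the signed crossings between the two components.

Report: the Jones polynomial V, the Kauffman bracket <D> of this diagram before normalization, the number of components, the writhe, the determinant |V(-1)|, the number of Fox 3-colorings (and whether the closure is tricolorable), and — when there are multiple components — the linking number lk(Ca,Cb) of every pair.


V = -t^(-9/2) - t^(-5/2) + t^(-3/2) - t^(-1/2)
<D> = A^-13 - A^-9 + A^-5 + A^3 (w = -5)
2 components over 9 crossings, w = -5
lk(C1,C2): -2
3 Fox colorings among 3^9, |V(-1)| = 4: not tricolorable
why: the span of V is 4, within the link bound 9 + 2 - 1


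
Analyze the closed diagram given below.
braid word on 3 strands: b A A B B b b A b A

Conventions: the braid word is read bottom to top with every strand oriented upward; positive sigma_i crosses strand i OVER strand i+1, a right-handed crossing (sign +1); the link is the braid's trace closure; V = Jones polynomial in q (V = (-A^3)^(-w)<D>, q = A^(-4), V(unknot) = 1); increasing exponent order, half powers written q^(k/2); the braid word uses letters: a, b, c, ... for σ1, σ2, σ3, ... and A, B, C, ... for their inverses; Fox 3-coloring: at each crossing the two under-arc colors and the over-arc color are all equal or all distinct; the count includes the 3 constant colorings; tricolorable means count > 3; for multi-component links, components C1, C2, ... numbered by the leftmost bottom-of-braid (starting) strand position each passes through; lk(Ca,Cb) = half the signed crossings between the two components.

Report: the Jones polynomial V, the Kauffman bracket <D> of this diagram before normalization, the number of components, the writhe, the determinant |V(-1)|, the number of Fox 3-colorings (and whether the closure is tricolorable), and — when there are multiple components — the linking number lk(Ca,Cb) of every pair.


Jones polynomial: V(q) = q^-5 - 2q^-4 + 2q^-3 - 2q^-2 + 2q^-1 - 1 + q
<D> = A^-10 - A^-6 + 2A^-2 - 2A^2 + 2A^6 - 2A^10 + A^14; writhe -2
components 1, writhe -2 (10 crossings)
3-colorings: 3 of 3^10, det 11 — not tricolorable
note: det 11 = |V(-1)|; not divisible by 3, so not tricolorable


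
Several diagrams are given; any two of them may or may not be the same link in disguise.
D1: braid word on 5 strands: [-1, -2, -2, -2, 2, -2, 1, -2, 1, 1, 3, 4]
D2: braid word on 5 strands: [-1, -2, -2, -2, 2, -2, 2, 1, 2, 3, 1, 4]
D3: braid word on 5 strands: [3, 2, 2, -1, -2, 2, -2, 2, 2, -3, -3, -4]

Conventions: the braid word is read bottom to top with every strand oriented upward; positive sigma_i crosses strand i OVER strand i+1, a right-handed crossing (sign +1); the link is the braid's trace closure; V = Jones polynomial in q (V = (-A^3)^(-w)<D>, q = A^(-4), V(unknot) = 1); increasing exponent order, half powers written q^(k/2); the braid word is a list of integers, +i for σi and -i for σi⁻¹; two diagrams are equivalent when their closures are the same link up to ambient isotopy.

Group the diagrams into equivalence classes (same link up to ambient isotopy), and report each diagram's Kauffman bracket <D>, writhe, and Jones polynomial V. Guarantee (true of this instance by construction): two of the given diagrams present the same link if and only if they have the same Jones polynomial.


equivalence classes: {D1} | {D2} | {D3}
D1 (bracket A^-4 - 1 + 2A^4 - 2A^8 + 2A^12 - 2A^16 + A^20; 12 crossings at w = 0): V = q^-5 - 2q^-4 + 2q^-3 - 2q^-2 + 2q^-1 - 1 + q
D2 (bracket A^6; 12 crossings at w = +2): V = 1
V(D3) = q + q^3 - q^4  [12 crossings, <D> = -A^-16 + A^-12 + A^-4, w = 0]
key observation: 3 values of V(q) split the 3 diagrams


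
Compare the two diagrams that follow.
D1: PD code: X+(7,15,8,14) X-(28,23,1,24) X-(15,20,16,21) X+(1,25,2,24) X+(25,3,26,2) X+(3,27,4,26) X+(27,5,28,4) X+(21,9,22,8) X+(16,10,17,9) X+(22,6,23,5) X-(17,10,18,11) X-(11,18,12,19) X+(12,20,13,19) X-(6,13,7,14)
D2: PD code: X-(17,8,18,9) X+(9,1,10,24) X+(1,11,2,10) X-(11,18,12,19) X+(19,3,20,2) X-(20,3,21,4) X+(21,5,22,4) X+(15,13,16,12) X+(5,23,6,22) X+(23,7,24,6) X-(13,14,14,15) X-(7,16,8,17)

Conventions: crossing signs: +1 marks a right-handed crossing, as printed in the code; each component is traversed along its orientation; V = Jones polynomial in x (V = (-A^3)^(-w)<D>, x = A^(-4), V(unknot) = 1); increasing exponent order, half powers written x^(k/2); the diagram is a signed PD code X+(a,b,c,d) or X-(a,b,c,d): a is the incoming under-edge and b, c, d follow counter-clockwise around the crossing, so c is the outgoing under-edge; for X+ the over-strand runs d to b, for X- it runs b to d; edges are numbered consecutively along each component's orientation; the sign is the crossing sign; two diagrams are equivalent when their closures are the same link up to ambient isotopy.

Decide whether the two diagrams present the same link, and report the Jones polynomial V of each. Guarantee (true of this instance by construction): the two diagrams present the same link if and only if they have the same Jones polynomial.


equivalent: no
D1 (bracket -A^-4 + 1 + A^8; 14 crossings at w = +4): V = x + x^3 - x^4
V(D2) = -x^-2 + 2x^-1 - 3 + 5x - 4x^2 + 5x^3 - 4x^4 + 2x^5 - x^6  (w +2, c 12, <D> = -A^-18 + 2A^-14 - 4A^-10 + 5A^-6 - 4A^-2 + 5A^2 - 3A^6 + 2A^10 - A^14)
key observation: V(x) takes 2 values over 2 diagrams, fixing the grouping


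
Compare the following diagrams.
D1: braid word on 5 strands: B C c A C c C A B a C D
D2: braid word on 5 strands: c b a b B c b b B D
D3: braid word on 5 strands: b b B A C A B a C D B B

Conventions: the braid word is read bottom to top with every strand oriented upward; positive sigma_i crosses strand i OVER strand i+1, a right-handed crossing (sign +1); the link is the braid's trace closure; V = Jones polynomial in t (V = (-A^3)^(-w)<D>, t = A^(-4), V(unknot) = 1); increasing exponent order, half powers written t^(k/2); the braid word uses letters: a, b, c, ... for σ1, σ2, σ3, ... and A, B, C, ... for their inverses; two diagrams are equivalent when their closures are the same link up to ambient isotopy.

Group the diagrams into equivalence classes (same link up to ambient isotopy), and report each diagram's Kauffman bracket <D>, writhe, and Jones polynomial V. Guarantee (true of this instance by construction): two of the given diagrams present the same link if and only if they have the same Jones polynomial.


grouping into links: {D1, D3} | {D2}
V(D1) = -t^-6 + t^-5 - t^-4 + 2t^-3 - t^-2 + t^-1  (w -6, c 12, <D> = A^-14 - A^-10 + 2A^-6 - A^-2 + A^2 - A^6)
V(D2) = t + t^3 - t^4  [10 crossings, <D> = -A^-4 + 1 + A^8, w = +4]
D3 (bracket A^-14 - A^-10 + 2A^-6 - A^-2 + A^2 - A^6; 12 crossings at w = -6): V = -t^-6 + t^-5 - t^-4 + 2t^-3 - t^-2 + t^-1
why: comparing 3 Jones polynomials yields 2 groups


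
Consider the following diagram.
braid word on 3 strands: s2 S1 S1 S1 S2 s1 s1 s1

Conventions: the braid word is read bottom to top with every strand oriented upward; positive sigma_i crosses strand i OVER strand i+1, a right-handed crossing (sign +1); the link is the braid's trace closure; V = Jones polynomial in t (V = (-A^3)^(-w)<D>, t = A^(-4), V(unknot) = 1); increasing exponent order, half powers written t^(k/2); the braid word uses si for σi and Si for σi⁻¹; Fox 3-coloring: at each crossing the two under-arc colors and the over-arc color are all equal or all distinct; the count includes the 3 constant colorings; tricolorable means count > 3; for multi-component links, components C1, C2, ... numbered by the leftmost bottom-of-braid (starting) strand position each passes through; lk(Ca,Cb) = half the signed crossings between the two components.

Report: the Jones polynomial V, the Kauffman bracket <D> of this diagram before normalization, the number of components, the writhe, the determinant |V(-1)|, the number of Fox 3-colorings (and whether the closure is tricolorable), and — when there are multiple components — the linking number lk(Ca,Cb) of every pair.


V = -t^-3 + t^-2 - t^-1 + 3 - t + t^2 - t^3
<D> = -A^-12 + A^-8 - A^-4 + 3 - A^4 + A^8 - A^12 (w = 0)
1 component over 8 crossings, w = 0
27 Fox colorings among 3^8, |V(-1)| = 9: tricolorable
why: w = 0 (over 8 crossings) is diagram-only; (-A^3)^(0) removes it from V


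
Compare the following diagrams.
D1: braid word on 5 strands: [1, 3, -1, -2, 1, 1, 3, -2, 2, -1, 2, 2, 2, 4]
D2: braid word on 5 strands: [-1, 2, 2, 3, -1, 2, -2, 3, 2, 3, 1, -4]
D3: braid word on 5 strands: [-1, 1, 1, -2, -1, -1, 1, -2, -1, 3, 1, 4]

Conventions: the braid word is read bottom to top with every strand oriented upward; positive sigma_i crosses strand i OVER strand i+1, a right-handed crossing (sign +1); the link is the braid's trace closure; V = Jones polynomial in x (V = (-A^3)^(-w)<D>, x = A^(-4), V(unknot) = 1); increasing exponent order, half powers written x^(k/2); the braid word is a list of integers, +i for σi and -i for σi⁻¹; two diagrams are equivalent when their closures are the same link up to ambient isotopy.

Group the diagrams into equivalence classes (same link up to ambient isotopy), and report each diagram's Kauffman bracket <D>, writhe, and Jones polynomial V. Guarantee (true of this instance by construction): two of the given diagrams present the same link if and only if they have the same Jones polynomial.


grouping into links: {D1} | {D2} | {D3}
V(D1) = x - x^2 + 2x^3 - x^4 + x^5 - x^6  (w +6, c 14, <D> = -A^-6 + A^-2 - A^2 + 2A^6 - A^10 + A^14)
V(D2) = x^2 + x^4 - x^5 + x^6 - x^7  [12 crossings, <D> = -A^-16 + A^-12 - A^-8 + A^-4 + A^4, w = +4]
V(D3) = 1  (w 0, c 12, <D> = 1)
key observation: V(x) takes 3 values over 3 diagrams, fixing the grouping


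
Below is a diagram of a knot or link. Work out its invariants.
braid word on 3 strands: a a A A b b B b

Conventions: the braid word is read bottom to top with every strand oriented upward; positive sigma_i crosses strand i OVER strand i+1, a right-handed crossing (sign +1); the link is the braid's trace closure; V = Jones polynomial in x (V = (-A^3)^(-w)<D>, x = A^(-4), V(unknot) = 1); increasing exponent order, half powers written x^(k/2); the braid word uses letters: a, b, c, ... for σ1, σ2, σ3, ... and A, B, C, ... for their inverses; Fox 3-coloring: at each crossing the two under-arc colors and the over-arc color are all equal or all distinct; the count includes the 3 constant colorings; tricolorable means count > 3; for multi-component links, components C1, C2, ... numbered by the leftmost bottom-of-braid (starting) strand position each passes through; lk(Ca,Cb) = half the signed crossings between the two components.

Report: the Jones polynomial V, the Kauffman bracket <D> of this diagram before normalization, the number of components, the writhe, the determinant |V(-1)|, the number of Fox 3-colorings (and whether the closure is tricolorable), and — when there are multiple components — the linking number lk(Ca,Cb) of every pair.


Jones polynomial: V(x) = 1 + x + x^2 + x^3
<D> = A^-6 + A^-2 + A^2 + A^6; writhe +2
components 3, writhe +2 (8 crossings)
linking number lk(C1,C2) = 0
lk(C1,C3): 0
lk(C2,C3) = +1
3-colorings: 9 of 3^8, det 0 — tricolorable
note: free reduction leaves σ2 σ2 of the original 8 letters


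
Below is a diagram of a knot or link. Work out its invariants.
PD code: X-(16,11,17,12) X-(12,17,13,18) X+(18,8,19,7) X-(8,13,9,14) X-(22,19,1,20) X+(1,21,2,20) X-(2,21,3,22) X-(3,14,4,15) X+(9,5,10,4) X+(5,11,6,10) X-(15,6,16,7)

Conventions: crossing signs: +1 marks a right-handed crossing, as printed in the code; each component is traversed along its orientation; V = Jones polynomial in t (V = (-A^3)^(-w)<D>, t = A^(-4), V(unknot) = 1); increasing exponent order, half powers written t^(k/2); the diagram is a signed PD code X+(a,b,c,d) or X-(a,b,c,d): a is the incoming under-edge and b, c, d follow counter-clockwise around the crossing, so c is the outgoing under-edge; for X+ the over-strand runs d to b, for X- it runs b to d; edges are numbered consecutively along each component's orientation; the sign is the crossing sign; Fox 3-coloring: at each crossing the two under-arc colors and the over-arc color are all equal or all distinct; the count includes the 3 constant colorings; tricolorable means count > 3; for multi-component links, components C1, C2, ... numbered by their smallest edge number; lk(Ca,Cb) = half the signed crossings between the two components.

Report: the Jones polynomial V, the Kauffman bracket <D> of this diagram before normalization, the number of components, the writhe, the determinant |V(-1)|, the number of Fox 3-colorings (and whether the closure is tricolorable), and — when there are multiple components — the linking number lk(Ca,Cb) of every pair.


V = -t^-5 + t^-4 - t^-3 + 2t^-2 - t^-1 + 2 - t
<D> = A^-13 - 2A^-9 + A^-5 - 2A^-1 + A^3 - A^7 + A^11 (w = -3)
1 component over 11 crossings, w = -3
9 Fox colorings among 3^11, |V(-1)| = 9: tricolorable
why: det 9 = |V(-1)|; divisible by 3, so tricolorable


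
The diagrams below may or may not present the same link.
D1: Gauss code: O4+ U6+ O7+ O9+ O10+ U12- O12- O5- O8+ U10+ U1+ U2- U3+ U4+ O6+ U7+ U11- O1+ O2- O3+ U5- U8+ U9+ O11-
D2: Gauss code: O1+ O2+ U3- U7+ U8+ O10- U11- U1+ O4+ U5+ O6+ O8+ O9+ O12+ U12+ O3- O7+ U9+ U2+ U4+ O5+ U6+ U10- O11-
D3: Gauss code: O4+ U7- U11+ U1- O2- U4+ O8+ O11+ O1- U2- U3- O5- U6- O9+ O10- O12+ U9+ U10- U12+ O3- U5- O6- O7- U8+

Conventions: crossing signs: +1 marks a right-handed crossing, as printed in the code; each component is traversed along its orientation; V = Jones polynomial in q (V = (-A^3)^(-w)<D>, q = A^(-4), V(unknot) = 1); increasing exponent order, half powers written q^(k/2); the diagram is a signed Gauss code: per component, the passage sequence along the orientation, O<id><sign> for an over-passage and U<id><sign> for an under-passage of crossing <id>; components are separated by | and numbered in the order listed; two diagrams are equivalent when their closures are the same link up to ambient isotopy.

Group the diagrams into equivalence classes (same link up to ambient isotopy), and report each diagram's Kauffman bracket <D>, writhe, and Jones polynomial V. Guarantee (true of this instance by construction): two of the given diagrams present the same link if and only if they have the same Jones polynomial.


equivalence classes: {D1, D2} | {D3}
D1 (bracket -A^-12 + A^-8 - A^-4 + 2 - A^4 + A^8; 12 crossings at w = +4): V = q - q^2 + 2q^3 - q^4 + q^5 - q^6
D2 (bracket -A^-6 + A^-2 - A^2 + 2A^6 - A^10 + A^14; 12 crossings at w = +6): V = q - q^2 + 2q^3 - q^4 + q^5 - q^6
V(D3) = -q^-6 + 2q^-5 - 2q^-4 + 3q^-3 - 3q^-2 + 2q^-1 - 1 + q  (w -2, c 12, <D> = A^-10 - A^-6 + 2A^-2 - 3A^2 + 3A^6 - 2A^10 + 2A^14 - A^18)
observation: 2 values of V(q) split the 3 diagrams


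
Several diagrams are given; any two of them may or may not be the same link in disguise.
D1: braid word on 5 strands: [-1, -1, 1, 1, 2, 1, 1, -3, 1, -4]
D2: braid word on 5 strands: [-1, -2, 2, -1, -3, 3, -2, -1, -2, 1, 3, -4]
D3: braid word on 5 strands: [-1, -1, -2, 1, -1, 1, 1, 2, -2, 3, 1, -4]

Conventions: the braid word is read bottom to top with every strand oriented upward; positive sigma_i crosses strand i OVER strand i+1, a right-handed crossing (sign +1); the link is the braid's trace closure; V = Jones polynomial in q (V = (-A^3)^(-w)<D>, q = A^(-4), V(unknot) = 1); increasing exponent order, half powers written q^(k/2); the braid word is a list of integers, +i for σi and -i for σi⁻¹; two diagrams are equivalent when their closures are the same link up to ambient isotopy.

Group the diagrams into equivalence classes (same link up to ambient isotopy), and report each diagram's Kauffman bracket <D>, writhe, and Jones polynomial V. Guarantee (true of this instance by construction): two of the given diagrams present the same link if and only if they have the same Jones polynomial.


classes: {D1} | {D2} | {D3}
V(D1) = q + q^3 - q^4  [10 crossings, <D> = -A^-10 + A^-6 + A^2, w = +2]
D2 (bracket A^-8 + 1 - A^4; 12 crossings at w = -4): V = -q^-4 + q^-3 + q^-1
V(D3) = 1  [12 crossings, <D> = 1, w = 0]
note: 3 classes among 3 diagrams; unequal V(q) rules out equality


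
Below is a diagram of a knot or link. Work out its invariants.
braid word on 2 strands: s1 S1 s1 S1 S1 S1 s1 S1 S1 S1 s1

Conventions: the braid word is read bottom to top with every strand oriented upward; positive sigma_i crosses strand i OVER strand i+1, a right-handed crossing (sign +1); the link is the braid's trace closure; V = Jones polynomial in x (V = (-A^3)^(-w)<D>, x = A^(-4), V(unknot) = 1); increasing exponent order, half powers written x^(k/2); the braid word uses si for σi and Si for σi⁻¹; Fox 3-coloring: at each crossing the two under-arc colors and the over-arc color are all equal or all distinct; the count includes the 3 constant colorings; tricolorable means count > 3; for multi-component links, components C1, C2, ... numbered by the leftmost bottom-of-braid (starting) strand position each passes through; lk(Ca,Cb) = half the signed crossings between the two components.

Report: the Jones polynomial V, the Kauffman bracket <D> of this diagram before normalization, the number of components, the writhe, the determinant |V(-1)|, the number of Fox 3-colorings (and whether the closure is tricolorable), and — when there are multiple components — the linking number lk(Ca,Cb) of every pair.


Jones polynomial: V(x) = -x^-4 + x^-3 + x^-1
<D> = -A^-5 - A^3 + A^7; writhe -3
components 1, writhe -3 (11 crossings)
3-colorings: 9 of 3^11, det 3 — tricolorable
note: a (2,3) torus form — a single generator 3 times


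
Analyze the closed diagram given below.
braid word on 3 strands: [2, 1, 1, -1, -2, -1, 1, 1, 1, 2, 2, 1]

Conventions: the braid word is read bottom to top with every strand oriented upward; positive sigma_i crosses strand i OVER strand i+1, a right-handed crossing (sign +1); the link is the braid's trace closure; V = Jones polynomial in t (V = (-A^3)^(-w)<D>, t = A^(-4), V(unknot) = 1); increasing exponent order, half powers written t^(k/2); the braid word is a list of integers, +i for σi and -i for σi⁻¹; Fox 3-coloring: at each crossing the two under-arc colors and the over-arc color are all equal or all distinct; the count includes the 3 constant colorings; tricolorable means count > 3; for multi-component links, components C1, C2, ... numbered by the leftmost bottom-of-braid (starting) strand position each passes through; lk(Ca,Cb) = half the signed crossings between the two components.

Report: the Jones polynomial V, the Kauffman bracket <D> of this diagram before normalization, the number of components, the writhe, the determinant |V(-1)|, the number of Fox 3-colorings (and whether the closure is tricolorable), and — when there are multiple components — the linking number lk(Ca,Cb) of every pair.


V = t^2 + 2t^4 - 2t^5 + t^6 - 2t^7 + t^8
<D> = A^-14 - 2A^-10 + A^-6 - 2A^-2 + 2A^2 + A^10 (w = +6)
1 component over 12 crossings, w = +6
27 Fox colorings among 3^12, |V(-1)| = 9: tricolorable
why: w = +6 (over 12 crossings) is diagram-only; (-A^3)^(-6) removes it from V


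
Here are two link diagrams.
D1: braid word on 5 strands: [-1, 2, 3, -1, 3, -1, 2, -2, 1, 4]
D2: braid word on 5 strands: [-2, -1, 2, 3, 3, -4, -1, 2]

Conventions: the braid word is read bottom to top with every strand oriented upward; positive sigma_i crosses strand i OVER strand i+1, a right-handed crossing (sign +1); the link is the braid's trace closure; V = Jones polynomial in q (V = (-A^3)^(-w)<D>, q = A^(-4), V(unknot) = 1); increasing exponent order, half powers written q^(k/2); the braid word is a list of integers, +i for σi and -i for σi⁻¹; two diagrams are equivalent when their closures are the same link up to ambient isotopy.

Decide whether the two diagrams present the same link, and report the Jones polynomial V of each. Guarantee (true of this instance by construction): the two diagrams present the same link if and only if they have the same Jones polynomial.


equivalent: yes
D1 (bracket A^-2 + 2A^6 + A^14; 10 crossings at w = +2): V = q^-2 + 2 + q^2
V(D2) = q^-2 + 2 + q^2  [8 crossings, <D> = A^-8 + 2 + A^8, w = 0]
observation: all 2 diagrams share one V(q), hence one class


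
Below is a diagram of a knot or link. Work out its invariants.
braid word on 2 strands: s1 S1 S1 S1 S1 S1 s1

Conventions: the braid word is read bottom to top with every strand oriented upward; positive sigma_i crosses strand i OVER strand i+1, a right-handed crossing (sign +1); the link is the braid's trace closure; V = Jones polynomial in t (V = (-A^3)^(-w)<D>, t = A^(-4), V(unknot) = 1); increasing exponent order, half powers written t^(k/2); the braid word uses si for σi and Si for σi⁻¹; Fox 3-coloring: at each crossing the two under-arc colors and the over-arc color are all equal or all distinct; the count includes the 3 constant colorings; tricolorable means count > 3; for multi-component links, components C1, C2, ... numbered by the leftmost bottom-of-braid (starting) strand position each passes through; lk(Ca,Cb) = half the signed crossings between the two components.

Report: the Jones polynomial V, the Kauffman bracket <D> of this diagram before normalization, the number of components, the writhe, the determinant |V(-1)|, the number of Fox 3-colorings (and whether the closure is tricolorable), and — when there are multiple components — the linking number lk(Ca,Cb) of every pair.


V = -t^-4 + t^-3 + t^-1
<D> = -A^-5 - A^3 + A^7 (w = -3)
1 component over 7 crossings, w = -3
9 Fox colorings among 3^7, |V(-1)| = 3: tricolorable
why: w = -3 shifts under R1 moves; the (-A^3)^(3) factor cancels that in V


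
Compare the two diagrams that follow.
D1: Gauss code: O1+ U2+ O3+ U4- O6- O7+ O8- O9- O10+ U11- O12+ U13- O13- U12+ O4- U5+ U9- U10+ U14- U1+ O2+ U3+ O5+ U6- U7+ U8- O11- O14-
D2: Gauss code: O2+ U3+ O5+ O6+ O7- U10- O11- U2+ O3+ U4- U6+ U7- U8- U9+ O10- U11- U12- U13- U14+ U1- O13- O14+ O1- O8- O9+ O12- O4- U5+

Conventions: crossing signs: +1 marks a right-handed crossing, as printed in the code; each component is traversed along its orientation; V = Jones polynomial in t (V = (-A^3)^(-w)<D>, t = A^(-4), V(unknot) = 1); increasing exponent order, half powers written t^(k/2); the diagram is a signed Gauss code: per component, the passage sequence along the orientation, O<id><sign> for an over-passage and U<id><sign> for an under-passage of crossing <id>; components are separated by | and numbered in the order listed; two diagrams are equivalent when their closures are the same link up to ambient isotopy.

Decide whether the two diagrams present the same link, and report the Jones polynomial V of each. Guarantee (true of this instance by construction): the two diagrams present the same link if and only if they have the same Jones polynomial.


equivalent: yes
D1 (bracket -A^-12 + 2A^-8 - 2A^-4 + 3 - 2A^4 + 2A^8 - A^12; 14 crossings at w = 0): V = -t^-3 + 2t^-2 - 2t^-1 + 3 - 2t + 2t^2 - t^3
V(D2) = -t^-3 + 2t^-2 - 2t^-1 + 3 - 2t + 2t^2 - t^3  (w -2, c 14, <D> = -A^-18 + 2A^-14 - 2A^-10 + 3A^-6 - 2A^-2 + 2A^2 - A^6)
key observation: one V(t) for all 2 diagrams — one class (guaranteed)


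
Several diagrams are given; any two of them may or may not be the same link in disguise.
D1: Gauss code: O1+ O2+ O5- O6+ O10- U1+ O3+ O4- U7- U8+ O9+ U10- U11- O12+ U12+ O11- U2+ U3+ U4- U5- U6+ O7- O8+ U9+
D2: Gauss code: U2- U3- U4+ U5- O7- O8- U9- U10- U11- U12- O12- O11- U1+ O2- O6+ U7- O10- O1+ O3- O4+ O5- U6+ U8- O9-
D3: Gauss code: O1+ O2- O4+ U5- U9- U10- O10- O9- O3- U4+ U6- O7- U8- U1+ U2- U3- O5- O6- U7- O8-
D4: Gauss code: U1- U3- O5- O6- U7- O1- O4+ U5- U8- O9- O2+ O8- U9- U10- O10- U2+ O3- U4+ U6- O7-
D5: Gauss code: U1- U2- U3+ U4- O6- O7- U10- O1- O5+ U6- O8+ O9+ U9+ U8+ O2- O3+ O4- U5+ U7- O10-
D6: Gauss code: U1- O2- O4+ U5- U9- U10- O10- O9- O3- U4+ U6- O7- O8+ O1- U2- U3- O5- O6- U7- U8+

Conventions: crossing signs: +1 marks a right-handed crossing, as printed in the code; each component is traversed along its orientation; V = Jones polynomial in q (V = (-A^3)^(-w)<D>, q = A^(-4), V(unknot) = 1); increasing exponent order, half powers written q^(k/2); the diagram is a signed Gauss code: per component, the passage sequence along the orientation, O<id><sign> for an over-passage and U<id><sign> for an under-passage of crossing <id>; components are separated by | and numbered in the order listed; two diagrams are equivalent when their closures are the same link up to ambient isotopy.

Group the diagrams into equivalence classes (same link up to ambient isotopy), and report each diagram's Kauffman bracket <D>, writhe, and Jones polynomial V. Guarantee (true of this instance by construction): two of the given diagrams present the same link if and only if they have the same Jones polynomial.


equivalence classes: {D1} | {D2, D3, D4, D5, D6}
D1 (bracket A^6; 12 crossings at w = +2): V = 1
V(D2) = -q^-6 + q^-5 - q^-4 + 2q^-3 - q^-2 + q^-1  [12 crossings, <D> = A^-14 - A^-10 + 2A^-6 - A^-2 + A^2 - A^6, w = -6]
V(D3) = -q^-6 + q^-5 - q^-4 + 2q^-3 - q^-2 + q^-1  [10 crossings, <D> = A^-14 - A^-10 + 2A^-6 - A^-2 + A^2 - A^6, w = -6]
V(D4) = -q^-6 + q^-5 - q^-4 + 2q^-3 - q^-2 + q^-1  [10 crossings, <D> = A^-14 - A^-10 + 2A^-6 - A^-2 + A^2 - A^6, w = -6]
D5 (bracket A^-2 - A^2 + 2A^6 - A^10 + A^14 - A^18; 10 crossings at w = -2): V = -q^-6 + q^-5 - q^-4 + 2q^-3 - q^-2 + q^-1
V(D6) = -q^-6 + q^-5 - q^-4 + 2q^-3 - q^-2 + q^-1  [10 crossings, <D> = A^-14 - A^-10 + 2A^-6 - A^-2 + A^2 - A^6, w = -6]
key observation: 2 values of V(q) split the 6 diagrams


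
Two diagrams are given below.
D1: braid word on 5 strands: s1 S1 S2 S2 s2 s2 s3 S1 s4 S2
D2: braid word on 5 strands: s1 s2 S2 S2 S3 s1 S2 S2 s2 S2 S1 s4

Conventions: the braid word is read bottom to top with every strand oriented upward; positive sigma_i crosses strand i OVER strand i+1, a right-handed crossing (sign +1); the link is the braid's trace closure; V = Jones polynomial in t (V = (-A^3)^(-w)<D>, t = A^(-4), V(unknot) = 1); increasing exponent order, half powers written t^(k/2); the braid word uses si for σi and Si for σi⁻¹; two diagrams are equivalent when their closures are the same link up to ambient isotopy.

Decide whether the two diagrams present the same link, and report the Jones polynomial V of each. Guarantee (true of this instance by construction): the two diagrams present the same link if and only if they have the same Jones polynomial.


equivalent: no
D1 (bracket 1; 10 crossings at w = 0): V = 1
V(D2) = -t^-4 + t^-3 + t^-1  (w -2, c 12, <D> = A^-2 + A^6 - A^10)
key observation: comparing 2 Jones polynomials yields 2 groups


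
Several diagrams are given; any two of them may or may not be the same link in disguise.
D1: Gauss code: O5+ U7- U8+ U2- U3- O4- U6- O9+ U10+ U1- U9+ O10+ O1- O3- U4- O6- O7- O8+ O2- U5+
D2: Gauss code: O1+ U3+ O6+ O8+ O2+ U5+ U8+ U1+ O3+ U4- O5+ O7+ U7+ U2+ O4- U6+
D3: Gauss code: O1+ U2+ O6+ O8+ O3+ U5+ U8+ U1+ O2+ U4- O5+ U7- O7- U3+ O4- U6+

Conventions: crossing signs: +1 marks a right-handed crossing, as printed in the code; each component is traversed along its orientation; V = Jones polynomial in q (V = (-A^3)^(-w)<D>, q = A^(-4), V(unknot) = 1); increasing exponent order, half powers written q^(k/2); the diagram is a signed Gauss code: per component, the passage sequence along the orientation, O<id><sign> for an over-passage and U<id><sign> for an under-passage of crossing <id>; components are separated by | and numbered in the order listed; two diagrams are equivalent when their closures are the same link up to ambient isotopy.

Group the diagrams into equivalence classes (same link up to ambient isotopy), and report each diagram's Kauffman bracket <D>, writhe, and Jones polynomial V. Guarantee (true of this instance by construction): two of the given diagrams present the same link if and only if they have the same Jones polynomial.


equivalence classes: {D1} | {D2, D3}
D1 (bracket A^-2 + A^6 - A^10; 10 crossings at w = -2): V = -q^-4 + q^-3 + q^-1
D2 (bracket -A^-6 + A^-2 - A^2 + 2A^6 - A^10 + A^14; 8 crossings at w = +6): V = q - q^2 + 2q^3 - q^4 + q^5 - q^6
V(D3) = q - q^2 + 2q^3 - q^4 + q^5 - q^6  (w +4, c 8, <D> = -A^-12 + A^-8 - A^-4 + 2 - A^4 + A^8)
observation: 2 classes among 3 diagrams; unequal V(q) rules out equality


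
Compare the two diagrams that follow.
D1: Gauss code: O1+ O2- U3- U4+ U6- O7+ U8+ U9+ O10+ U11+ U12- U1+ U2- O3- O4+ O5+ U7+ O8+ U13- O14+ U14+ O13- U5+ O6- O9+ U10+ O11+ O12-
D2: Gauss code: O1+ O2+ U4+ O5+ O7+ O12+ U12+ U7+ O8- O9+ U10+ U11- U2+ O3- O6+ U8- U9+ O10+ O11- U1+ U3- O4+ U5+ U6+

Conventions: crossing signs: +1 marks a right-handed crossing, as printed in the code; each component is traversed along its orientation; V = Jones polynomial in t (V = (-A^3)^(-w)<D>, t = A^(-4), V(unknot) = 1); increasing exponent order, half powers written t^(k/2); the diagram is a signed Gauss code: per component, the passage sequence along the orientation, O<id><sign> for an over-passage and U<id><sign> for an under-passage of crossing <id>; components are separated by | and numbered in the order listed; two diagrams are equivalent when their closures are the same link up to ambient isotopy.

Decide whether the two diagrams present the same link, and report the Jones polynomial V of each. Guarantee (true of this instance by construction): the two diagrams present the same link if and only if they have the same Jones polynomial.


equivalent: yes
D1 (bracket -A^-12 + A^-8 - A^-4 + 2 - A^4 + A^8; 14 crossings at w = +4): V = t - t^2 + 2t^3 - t^4 + t^5 - t^6
V(D2) = t - t^2 + 2t^3 - t^4 + t^5 - t^6  [12 crossings, <D> = -A^-6 + A^-2 - A^2 + 2A^6 - A^10 + A^14, w = +6]
observation: Reidemeister moves carry D1 (14 crossings) to D2 (12)


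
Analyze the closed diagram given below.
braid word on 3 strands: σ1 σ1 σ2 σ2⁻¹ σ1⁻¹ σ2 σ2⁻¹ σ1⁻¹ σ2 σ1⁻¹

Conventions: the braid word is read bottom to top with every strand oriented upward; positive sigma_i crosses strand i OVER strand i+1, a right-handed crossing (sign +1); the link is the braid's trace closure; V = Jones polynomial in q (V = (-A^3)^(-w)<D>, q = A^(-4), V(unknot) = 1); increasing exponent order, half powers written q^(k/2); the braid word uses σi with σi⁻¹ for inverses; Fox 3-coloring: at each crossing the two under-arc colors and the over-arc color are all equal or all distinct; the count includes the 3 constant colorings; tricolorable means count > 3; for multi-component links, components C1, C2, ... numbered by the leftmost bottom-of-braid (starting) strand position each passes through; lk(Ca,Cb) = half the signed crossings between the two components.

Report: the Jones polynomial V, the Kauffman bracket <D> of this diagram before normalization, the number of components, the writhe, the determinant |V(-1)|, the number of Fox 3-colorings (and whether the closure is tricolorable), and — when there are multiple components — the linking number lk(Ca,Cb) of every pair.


Jones polynomial: V(q) = 1
<D> = 1; writhe 0
components 1, writhe 0 (10 crossings)
3-colorings: 3 of 3^10, det 1 — not tricolorable
note: |V(-1)| = 1: so not tricolorable, since 3 does not divide 1


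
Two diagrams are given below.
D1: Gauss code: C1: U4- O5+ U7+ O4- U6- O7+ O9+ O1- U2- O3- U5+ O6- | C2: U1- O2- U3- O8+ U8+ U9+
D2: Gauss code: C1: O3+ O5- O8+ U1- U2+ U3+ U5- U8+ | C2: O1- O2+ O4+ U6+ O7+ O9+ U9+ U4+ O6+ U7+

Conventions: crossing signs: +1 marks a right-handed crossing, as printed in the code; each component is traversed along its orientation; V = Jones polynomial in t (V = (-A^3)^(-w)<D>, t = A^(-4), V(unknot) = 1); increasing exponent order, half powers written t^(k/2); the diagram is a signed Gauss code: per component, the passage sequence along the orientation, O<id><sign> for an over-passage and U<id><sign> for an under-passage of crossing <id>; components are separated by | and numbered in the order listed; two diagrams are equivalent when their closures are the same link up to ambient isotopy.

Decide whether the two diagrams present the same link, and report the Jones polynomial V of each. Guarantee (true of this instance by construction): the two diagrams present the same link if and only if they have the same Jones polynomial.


equivalent: no
V(D1) = -t^(-9/2) + t^(-7/2) - 2t^(-5/2) + 2t^(-3/2) - 2t^(-1/2) + t^(1/2) - t^(3/2)  (w -1, c 9, <D> = A^-9 - A^-5 + 2A^-1 - 2A^3 + 2A^7 - A^11 + A^15)
V(D2) = -t^(1/2) - t^(3/2) - t^(5/2) + t^(9/2)  (w +5, c 9, <D> = -A^-3 + A^5 + A^9 + A^13)
why: V(t) takes 2 values over 2 diagrams, fixing the grouping


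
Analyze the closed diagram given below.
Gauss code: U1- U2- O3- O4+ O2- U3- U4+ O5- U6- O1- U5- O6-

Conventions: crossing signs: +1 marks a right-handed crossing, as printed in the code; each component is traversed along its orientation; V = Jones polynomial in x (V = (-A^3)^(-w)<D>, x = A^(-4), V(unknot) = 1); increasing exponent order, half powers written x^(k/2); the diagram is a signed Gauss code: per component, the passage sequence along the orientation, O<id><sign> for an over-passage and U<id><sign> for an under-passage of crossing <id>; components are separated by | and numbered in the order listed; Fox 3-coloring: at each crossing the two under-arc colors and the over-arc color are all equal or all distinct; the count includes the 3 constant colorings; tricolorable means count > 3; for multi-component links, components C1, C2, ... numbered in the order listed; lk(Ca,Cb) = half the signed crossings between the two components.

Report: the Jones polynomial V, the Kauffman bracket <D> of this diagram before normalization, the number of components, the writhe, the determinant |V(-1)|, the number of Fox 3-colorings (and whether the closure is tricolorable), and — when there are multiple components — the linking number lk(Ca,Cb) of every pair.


Jones polynomial: V(x) = -x^-4 + x^-3 + x^-1
<D> = A^-8 + 1 - A^4; writhe -4
components 1, writhe -4 (6 crossings)
3-colorings: 9 of 3^6, det 3 — tricolorable
note: w = -4 shifts under R1 moves; the (-A^3)^(4) factor cancels that in V


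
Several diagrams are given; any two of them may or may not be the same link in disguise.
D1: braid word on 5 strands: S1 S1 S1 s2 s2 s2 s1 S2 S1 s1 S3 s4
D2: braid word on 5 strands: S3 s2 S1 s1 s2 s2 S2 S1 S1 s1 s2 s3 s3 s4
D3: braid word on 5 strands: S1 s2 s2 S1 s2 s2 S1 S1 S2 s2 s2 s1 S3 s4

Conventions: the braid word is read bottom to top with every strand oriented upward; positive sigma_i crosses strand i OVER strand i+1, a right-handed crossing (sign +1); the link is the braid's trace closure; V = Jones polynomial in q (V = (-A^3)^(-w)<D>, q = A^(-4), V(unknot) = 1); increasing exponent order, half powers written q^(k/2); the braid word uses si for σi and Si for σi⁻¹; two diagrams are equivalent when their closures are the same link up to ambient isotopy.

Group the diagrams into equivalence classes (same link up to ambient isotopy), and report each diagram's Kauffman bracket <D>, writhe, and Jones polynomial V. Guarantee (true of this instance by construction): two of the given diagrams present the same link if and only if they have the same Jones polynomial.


classes: {D1} | {D2} | {D3}
V(D1) = -q^-3 + 2q^-2 - 2q^-1 + 3 - 2q + 2q^2 - q^3  [12 crossings, <D> = -A^-12 + 2A^-8 - 2A^-4 + 3 - 2A^4 + 2A^8 - A^12, w = 0]
D2 (bracket -A^-4 + 1 + A^8; 14 crossings at w = +4): V = q + q^3 - q^4
D3 (bracket -A^-18 + 2A^-14 - 4A^-10 + 5A^-6 - 4A^-2 + 5A^2 - 3A^6 + 2A^10 - A^14; 14 crossings at w = +2): V = -q^-2 + 2q^-1 - 3 + 5q - 4q^2 + 5q^3 - 4q^4 + 2q^5 - q^6
note: V(q) takes 3 values over 3 diagrams, fixing the grouping
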